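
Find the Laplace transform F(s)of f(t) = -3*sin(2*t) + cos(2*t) s/(s^2 + 4) - 6/(s^2 + 4)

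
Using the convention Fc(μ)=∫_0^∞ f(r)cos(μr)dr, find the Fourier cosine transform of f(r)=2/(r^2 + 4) pi*exp(-2*μ)/2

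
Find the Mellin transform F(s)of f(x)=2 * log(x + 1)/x -2 * pi * csc(pi * s)/(s - 1)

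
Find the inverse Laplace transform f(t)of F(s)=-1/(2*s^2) -t/2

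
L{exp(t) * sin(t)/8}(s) 1/(8 * ((s - 1)^2 + 1))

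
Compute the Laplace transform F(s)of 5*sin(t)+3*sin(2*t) 6/(s^2+4)+5/(s^2+1)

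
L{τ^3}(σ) 6/σ^4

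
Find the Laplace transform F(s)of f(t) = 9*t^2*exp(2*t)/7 18/(7*(s - 2)^3)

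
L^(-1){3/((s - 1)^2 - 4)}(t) 3*exp(t)*sinh(2*t)/2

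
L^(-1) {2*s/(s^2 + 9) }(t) 2*cos(3*t) 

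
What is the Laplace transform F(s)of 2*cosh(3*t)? 2*s/(s^2 - 9)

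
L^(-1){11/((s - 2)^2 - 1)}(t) 11*exp(2*t)*sinh(t)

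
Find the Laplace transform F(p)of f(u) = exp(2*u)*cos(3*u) (p - 2)/((p - 2)^2+9)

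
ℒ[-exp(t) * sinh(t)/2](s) -1/(2 * s * (s - 2))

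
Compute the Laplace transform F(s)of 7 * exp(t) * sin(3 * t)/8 21/(8 * ((s - 1)^2+9))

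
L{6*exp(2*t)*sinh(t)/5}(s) 6/(5*((s - 2)^2 - 1))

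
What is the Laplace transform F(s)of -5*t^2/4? -5/(2*s^3)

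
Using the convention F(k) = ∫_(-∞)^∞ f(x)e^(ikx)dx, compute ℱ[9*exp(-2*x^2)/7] 9*sqrt(2)*sqrt(pi)*exp(-k^2/8)/14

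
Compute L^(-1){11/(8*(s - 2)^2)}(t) 11*t*exp(2*t)/8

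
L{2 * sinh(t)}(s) 2/(s^2 - 1)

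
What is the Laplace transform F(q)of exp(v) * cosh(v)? (q - 1)/(q * (q - 2))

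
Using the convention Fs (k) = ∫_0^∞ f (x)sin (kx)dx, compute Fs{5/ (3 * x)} 5 * pi/6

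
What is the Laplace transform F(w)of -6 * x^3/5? -36/(5 * w^4)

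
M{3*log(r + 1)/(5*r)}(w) -3*pi*csc(pi*w)/(5*w - 5)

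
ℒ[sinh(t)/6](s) 1/(6*(s^2-1))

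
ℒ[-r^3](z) -6/z^4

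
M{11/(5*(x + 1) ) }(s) 11*pi*csc(pi*s) /5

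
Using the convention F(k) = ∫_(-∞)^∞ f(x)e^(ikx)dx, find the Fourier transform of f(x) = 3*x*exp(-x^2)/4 3*I*sqrt(pi)*k*exp(-k^2/4)/8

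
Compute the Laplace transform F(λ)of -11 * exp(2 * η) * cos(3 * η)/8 11 * (2 - λ)/(8 * ((λ - 2)^2 + 9))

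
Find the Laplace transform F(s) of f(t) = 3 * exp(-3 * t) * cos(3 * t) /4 3 * (s + 3) /(4 * ((s + 3) ^2 + 9) ) 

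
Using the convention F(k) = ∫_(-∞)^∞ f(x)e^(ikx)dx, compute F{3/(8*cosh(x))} 3*pi/(8*cosh(pi*k/2))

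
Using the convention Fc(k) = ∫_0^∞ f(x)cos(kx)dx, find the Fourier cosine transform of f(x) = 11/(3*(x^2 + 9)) 11*pi*exp(-3*k)/18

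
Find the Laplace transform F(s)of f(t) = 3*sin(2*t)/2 3/(s^2 + 4)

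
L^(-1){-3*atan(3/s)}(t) -3*sin(3*t)/t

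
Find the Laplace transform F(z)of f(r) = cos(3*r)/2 z/(2*(z^2 + 9))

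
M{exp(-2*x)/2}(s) gamma(s)/(2*2^s)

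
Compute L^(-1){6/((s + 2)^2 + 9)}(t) 2*exp(-2*t)*sin(3*t)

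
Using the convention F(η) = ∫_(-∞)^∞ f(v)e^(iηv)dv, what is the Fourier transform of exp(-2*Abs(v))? 4/(η^2+4)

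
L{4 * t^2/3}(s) 8/(3 * s^3)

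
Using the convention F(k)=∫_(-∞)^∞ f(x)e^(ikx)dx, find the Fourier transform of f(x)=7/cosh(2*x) 7*pi/(2*cosh(pi*k/4))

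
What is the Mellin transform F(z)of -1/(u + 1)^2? pi * (z - 1)/sin(pi * z)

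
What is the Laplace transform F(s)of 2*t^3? 12/s^4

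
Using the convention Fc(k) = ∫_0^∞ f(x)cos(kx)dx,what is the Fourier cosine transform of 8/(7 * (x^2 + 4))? 2 * pi * exp(-2 * k)/7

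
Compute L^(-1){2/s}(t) 2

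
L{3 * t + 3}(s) 3/s^2 + 3/s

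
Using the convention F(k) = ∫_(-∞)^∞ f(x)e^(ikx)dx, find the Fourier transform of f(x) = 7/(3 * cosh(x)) 7 * pi/(3 * cosh(pi * k/2))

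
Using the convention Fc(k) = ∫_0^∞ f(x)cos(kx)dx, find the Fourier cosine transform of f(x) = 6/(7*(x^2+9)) pi*exp(-3*k)/7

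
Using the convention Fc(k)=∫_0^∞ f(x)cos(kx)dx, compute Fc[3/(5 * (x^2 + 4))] 3 * pi * exp(-2 * k)/20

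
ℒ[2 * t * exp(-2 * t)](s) 2/(s + 2)^2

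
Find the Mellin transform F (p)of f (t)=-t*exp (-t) -gamma (p + 1)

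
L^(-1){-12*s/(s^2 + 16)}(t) -12*cos(4*t)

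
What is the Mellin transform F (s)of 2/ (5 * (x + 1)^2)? -2 * pi * (s - 1)/ (5 * sin (pi * s))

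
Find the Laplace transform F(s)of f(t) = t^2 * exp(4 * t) 2/(s - 4)^3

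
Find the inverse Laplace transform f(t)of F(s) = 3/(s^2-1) 3*sinh(t)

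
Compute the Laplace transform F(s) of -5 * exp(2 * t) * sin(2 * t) -10/((s - 2) ^2 + 4) 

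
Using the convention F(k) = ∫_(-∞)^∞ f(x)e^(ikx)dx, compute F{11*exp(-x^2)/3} 11*sqrt(pi)*exp(-k^2/4)/3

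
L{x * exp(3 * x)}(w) (w - 3)^(-2)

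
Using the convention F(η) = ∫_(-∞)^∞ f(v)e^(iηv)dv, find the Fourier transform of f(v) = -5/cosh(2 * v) -5 * pi/(2 * cosh(pi * η/4))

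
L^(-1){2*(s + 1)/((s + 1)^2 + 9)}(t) 2*exp(-t)*cos(3*t)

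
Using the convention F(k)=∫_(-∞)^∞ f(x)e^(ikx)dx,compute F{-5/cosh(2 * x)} -5 * pi/(2 * cosh(pi * k/4))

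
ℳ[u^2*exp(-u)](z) gamma(z + 2)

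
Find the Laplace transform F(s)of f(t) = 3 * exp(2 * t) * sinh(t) 3/((s - 2)^2 - 1)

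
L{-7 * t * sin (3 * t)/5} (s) -42 * s/ (5 * (s^2+9)^2)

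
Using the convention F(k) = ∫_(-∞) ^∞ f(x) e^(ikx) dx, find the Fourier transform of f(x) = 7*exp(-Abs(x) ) 14/(k^2 + 1) 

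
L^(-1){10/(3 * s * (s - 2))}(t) 10 * exp(t) * sinh(t)/3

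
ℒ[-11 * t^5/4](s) -330/s^6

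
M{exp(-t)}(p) gamma(p)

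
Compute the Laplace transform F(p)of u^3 6/p^4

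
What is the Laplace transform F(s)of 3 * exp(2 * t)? 3/(s - 2)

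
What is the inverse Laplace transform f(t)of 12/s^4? 2*t^3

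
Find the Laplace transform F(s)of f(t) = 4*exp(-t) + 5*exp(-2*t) 4/(s + 1) + 5/(s + 2)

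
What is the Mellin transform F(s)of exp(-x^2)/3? gamma(s/2)/6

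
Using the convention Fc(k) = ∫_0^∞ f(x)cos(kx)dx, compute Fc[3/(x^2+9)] pi * exp(-3 * k)/2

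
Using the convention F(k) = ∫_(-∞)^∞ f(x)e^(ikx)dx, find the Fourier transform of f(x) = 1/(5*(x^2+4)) pi*exp(-2*Abs(k))/10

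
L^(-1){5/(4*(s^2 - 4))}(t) 5*sinh(2*t)/8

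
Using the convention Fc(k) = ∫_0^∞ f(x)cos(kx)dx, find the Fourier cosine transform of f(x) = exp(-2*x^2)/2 sqrt(2)*sqrt(pi)*exp(-k^2/8)/8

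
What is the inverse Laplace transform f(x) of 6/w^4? x^3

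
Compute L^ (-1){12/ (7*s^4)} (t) 2*t^3/7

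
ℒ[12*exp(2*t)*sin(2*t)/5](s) 24/(5*((s - 2)^2 + 4))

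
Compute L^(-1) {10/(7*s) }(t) 10/7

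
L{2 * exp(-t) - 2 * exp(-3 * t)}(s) 2/(s + 1) - 2/(s + 3)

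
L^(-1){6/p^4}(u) u^3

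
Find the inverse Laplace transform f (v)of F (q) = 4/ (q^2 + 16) sin (4*v)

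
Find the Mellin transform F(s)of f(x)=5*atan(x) -5*pi*sec(pi*s/2)/(2*s)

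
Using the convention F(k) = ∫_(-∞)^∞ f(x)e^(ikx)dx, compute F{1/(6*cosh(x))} pi/(6*cosh(pi*k/2))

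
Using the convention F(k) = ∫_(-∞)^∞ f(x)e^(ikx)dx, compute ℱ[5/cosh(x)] 5 * pi/cosh(pi * k/2)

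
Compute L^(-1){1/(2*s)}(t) 1/2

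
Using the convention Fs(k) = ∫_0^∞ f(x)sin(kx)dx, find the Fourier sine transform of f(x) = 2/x pi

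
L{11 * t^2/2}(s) 11/s^3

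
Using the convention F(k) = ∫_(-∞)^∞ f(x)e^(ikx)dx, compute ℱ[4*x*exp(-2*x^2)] sqrt(2)*I*sqrt(pi)*k*exp(-k^2/8)/2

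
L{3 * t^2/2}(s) 3/s^3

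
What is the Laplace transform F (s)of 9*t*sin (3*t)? 54*s/ (s^2 + 9)^2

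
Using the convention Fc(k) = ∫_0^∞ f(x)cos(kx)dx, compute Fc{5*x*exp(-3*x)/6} 5*(9 - k^2)/(6*(k^2 + 9)^2)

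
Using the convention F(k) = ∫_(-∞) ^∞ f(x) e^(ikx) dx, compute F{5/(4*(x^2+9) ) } 5*pi*exp(-3*Abs(k) ) /12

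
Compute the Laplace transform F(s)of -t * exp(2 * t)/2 -1/(2 * (s - 2)^2)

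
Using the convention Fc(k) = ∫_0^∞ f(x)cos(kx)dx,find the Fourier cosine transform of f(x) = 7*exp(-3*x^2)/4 7*sqrt(3)*sqrt(pi)*exp(-k^2/12)/24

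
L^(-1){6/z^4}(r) r^3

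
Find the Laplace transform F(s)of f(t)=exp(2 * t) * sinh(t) 1/((s - 2)^2 - 1)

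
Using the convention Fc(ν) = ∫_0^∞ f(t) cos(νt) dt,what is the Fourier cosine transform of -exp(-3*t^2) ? -sqrt(3)*sqrt(pi)*exp(-ν^2/12) /6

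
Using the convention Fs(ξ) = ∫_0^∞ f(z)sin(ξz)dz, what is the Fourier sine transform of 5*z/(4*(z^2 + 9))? 5*pi*exp(-3*ξ)/8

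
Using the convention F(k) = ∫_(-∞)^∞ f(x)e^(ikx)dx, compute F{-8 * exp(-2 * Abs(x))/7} -32/(7 * k^2 + 28)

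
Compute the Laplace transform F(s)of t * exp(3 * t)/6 1/(6 * (s - 3)^2)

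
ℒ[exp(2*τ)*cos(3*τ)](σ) (σ - 2)/((σ - 2)^2 + 9)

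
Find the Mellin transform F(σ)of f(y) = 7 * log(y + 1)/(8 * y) -7 * pi * csc(pi * σ)/(8 * σ - 8)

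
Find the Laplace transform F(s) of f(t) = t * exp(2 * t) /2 1/(2 * (s - 2) ^2) 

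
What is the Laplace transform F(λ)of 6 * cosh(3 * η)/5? 6 * λ/(5 * (λ^2 - 9))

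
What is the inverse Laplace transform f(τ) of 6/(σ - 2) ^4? τ^3*exp(2*τ) 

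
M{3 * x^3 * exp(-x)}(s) 3 * gamma(s + 3)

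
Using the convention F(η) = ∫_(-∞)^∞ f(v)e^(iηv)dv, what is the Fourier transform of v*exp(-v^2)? I*sqrt(pi)*η*exp(-η^2/4)/2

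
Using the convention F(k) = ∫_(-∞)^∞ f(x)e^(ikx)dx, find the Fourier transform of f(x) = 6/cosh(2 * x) 3 * pi/cosh(pi * k/4)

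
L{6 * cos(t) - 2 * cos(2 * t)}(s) 6 * s/(s^2 + 1) - 2 * s/(s^2 + 4)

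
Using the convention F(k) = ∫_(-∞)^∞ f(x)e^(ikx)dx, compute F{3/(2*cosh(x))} 3*pi/(2*cosh(pi*k/2))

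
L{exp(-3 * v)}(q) 1/(q + 3)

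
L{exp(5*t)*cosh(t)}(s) (s - 5)/((s - 5)^2 - 1)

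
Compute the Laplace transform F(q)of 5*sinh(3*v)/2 15/(2*(q^2-9))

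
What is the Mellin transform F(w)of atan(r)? -pi*sec(pi*w/2)/(2*w)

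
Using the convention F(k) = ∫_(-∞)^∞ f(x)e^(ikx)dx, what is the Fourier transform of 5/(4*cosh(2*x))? 5*pi/(8*cosh(pi*k/4))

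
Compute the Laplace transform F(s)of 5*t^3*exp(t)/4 15/(2*(s - 1)^4)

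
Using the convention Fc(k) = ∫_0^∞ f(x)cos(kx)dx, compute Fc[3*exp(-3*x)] 9/(k^2 + 9)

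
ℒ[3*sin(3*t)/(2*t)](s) 3*atan(3/s)/2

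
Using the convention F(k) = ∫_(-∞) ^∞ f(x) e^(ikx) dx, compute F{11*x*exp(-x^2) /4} 11*I*sqrt(pi)*k*exp(-k^2/4) /8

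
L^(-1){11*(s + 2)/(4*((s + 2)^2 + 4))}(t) 11*exp(-2*t)*cos(2*t)/4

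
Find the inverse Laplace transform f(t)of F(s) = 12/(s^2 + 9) 4*sin(3*t)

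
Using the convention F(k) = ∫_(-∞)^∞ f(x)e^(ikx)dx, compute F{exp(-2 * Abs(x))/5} 4/(5 * (k^2 + 4))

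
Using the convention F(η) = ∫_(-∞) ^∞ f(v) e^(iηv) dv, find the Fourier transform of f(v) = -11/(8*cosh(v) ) -11*pi/(8*cosh(pi*η/2) ) 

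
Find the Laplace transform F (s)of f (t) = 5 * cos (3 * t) 5 * s/ (s^2 + 9)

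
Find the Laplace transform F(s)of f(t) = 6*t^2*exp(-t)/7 12/(7*(s + 1)^3)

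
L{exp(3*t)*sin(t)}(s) 1/((s - 3)^2 + 1)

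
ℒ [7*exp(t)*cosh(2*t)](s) 7*(s - 1)/((s - 1)^2-4)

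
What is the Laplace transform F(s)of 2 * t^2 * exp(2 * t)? 4/(s - 2)^3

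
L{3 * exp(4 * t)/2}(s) 3/(2 * (s - 4))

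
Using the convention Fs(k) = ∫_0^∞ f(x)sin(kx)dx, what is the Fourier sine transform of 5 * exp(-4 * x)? 5 * k/(k^2 + 16)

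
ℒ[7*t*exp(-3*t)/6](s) 7/(6*(s + 3)^2)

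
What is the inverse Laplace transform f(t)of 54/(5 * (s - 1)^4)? 9 * t^3 * exp(t)/5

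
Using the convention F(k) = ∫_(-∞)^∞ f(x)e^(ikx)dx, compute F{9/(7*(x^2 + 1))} 9*pi*exp(-Abs(k))/7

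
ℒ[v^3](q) 6/q^4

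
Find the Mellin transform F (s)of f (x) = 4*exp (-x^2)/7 2*gamma (s/2)/7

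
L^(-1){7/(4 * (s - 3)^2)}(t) 7 * t * exp(3 * t)/4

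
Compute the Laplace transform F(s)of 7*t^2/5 14/(5*s^3)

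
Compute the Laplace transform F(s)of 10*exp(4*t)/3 10/(3*(s - 4))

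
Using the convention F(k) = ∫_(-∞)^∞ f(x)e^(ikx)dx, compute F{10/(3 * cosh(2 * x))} 5 * pi/(3 * cosh(pi * k/4))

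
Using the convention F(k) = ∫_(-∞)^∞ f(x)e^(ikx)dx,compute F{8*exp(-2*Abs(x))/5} 32/(5*(k^2 + 4))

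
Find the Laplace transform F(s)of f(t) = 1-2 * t 1/s - 2/s^2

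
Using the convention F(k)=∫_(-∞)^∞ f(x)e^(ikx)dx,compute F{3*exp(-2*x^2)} 3*sqrt(2)*sqrt(pi)*exp(-k^2/8)/2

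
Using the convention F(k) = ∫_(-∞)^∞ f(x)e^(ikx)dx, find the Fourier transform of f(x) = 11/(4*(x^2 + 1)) 11*pi*exp(-Abs(k))/4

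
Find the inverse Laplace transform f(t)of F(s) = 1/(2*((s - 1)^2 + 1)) exp(t)*sin(t)/2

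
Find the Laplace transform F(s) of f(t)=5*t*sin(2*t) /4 5*s/(s^2+4) ^2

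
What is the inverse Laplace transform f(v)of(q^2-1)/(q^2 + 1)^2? v*cos(v)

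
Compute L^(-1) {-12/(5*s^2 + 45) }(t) -4*sin(3*t) /5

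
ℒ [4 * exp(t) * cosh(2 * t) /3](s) 4 * (s - 1) /(3 * ((s - 1) ^2 - 4) ) 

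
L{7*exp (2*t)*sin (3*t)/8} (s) 21/ (8*( (s - 2)^2+9))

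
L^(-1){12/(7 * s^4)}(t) 2 * t^3/7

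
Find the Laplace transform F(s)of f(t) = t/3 1/(3*s^2)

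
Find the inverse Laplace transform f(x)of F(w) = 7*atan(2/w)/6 7*sin(2*x)/(6*x)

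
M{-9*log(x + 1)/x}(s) 9*pi*csc(pi*s)/(s - 1)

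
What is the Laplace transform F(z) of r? z^(-2) 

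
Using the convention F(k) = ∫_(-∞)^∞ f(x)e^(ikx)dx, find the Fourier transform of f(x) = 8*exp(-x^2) 8*sqrt(pi)*exp(-k^2/4)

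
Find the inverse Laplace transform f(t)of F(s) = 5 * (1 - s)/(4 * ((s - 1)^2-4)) -5 * exp(t) * cosh(2 * t)/4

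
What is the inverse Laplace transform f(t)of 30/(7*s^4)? 5*t^3/7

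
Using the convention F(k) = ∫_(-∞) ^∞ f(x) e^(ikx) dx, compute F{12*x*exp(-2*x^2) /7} 3*sqrt(2)*I*sqrt(pi)*k*exp(-k^2/8) /14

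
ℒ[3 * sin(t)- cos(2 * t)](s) 3/(s^2+1)- s/(s^2+4)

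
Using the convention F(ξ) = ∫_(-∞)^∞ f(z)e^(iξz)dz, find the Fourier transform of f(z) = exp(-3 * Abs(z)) 6/(ξ^2 + 9)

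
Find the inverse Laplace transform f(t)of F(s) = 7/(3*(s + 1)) 7*exp(-t)/3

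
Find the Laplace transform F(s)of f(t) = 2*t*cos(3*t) 2*(s^2 - 9)/(s^2 + 9)^2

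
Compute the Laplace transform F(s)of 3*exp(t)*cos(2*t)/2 3*(s - 1)/(2*((s - 1)^2 + 4))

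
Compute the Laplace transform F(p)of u p^(-2)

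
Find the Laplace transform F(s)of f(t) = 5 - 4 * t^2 5/s - 8/s^3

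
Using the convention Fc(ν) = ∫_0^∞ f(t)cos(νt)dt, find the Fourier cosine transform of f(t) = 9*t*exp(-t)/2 9*(1 - ν^2)/(2*(ν^2 + 1)^2)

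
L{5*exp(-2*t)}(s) 5/(s + 2)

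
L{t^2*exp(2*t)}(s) 2/(s - 2)^3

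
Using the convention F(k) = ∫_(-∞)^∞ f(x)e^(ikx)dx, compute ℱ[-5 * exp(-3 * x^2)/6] -5 * sqrt(3) * sqrt(pi) * exp(-k^2/12)/18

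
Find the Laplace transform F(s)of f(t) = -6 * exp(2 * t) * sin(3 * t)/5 -18/(5 * (s - 2)^2 + 45)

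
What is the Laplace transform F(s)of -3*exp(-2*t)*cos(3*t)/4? 3*(-s - 2)/(4*((s+2)^2+9))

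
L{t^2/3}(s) 2/(3 * s^3)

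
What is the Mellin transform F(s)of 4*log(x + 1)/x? -4*pi*csc(pi*s)/(s - 1)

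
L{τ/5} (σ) 1/ (5 * σ^2)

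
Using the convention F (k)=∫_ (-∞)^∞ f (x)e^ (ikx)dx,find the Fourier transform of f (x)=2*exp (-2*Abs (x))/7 8/ (7*(k^2 + 4))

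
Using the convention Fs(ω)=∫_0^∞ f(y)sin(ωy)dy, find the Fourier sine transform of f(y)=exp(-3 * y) ω/(ω^2+9)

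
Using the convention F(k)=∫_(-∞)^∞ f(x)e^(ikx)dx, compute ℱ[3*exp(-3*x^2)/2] sqrt(3)*sqrt(pi)*exp(-k^2/12)/2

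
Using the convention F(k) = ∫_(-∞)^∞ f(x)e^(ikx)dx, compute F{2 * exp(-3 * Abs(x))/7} 12/(7 * (k^2 + 9))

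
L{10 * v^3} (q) 60/q^4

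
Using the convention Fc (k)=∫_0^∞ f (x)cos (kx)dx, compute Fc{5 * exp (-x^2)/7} 5 * sqrt (pi) * exp (-k^2/4)/14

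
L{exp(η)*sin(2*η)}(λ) 2/((λ - 1)^2 + 4)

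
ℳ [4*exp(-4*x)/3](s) 2^(2-2*s)*gamma(s)/3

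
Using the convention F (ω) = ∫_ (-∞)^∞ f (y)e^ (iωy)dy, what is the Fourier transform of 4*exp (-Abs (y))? 8/ (ω^2 + 1)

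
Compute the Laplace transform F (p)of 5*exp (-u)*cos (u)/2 5*(p+1)/ (2*( (p+1)^2+1))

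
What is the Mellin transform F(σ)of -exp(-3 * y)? -gamma(σ)/3^σ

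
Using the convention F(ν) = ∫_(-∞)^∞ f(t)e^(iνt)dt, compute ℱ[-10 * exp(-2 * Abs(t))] -40/(ν^2 + 4)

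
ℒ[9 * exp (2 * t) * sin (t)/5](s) 9/ (5 * ( (s - 2)^2 + 1))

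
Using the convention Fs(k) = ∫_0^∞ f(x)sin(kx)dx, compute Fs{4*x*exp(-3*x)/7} 24*k/(7*(k^2 + 9)^2)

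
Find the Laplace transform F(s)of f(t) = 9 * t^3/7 54/(7 * s^4)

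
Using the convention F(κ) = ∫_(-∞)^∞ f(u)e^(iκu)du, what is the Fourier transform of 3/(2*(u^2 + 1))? 3*pi*exp(-Abs(κ))/2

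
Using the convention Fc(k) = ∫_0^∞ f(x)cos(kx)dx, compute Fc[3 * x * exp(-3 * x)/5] 3 * (9 - k^2)/(5 * (k^2 + 9)^2)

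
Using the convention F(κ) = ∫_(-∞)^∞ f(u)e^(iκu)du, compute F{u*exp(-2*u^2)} sqrt(2)*I*sqrt(pi)*κ*exp(-κ^2/8)/8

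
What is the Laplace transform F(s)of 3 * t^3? 18/s^4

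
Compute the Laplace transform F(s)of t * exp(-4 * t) (s + 4)^(-2)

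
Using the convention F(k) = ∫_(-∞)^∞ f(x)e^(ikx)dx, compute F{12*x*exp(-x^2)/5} 6*I*sqrt(pi)*k*exp(-k^2/4)/5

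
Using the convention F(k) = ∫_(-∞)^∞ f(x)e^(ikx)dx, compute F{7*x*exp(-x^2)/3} 7*I*sqrt(pi)*k*exp(-k^2/4)/6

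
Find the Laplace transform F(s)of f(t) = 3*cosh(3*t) 3*s/(s^2 - 9)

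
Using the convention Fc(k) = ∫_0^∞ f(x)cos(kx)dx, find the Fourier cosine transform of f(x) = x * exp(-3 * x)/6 (9 - k^2)/(6 * (k^2 + 9)^2)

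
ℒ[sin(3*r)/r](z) atan(3/z)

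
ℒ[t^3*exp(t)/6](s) (s - 1)^(-4)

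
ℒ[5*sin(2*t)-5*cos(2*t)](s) 10/(s^2 + 4)-5*s/(s^2 + 4)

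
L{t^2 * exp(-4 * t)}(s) 2/(s + 4)^3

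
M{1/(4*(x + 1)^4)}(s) gamma(s)*gamma(4 - s)/24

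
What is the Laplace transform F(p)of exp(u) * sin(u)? 1/((p - 1)^2+1)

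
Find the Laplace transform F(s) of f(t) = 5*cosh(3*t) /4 5*s/(4*(s^2 - 9) ) 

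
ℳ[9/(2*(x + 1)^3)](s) 9*pi*(s - 2)*(s - 1)/(4*sin(pi*s))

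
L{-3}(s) -3/s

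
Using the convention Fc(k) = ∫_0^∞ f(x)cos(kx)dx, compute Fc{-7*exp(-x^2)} -7*sqrt(pi)*exp(-k^2/4)/2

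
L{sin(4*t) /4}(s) 1/(s^2 + 16) 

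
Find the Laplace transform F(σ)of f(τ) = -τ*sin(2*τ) -4*σ/(σ^2 + 4)^2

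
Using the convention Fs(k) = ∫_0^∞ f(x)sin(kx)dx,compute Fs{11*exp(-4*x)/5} 11*k/(5*(k^2 + 16))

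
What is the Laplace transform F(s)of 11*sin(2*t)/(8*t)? 11*atan(2/s)/8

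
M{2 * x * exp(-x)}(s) 2 * gamma(s + 1)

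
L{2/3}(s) 2/(3*s) 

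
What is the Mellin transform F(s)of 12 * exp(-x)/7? 12 * gamma(s)/7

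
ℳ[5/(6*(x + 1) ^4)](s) 5*gamma(s)*gamma(4 - s) /36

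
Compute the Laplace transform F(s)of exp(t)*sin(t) 1/((s - 1)^2 + 1)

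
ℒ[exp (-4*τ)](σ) 1/ (σ + 4)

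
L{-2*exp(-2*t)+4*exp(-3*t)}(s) 4/(s+3) - 2/(s+2)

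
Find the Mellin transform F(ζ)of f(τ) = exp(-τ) gamma(ζ)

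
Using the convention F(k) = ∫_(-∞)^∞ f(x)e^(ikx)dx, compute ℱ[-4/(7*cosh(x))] -4*pi/(7*cosh(pi*k/2))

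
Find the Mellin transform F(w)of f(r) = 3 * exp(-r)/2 3 * gamma(w)/2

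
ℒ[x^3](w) 6/w^4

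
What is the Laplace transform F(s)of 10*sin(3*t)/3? 10/(s^2+9)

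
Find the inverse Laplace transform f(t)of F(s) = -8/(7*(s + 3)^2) -8*t*exp(-3*t)/7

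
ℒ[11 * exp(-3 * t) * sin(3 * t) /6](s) 11/(2 * ((s + 3) ^2 + 9) ) 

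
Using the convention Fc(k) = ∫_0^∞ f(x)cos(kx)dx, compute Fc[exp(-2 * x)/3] 2/(3 * (k^2 + 4))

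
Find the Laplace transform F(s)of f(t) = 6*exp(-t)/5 6/(5*(s + 1))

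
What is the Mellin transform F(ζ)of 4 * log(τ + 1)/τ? -4 * pi * csc(pi * ζ)/(ζ - 1)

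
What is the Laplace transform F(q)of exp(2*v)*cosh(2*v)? (q - 2)/(q*(q - 4))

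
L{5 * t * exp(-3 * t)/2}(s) 5/(2 * (s + 3)^2)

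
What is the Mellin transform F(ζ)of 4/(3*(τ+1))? 4*pi*csc(pi*ζ)/3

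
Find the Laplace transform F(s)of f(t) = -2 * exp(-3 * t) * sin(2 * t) -4/((s + 3)^2 + 4)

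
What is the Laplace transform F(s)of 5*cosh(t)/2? 5*s/(2*(s^2 - 1))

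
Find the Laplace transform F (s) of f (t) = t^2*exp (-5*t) 2/ (s + 5) ^3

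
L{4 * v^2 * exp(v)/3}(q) 8/(3 * (q - 1)^3)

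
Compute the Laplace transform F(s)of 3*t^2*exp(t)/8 3/(4*(s - 1)^3)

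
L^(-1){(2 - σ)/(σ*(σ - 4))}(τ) -exp(2*τ)*cosh(2*τ)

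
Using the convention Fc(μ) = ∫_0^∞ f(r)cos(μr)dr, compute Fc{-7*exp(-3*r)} -21/(μ^2 + 9)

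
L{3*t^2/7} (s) 6/ (7*s^3)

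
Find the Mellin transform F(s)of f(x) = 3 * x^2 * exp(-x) 3 * gamma(s + 2)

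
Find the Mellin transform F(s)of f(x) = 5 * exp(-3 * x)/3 5 * gamma(s)/(3 * 3^s)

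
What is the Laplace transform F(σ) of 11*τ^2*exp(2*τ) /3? 22/(3*(σ - 2) ^3) 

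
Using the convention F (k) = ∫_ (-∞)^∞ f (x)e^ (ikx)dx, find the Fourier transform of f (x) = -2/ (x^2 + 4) -pi * exp (-2 * Abs (k))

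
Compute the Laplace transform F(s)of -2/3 -2/(3*s)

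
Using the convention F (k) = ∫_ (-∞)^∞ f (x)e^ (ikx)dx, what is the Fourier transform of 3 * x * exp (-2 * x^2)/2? 3 * sqrt (2) * I * sqrt (pi) * k * exp (-k^2/8)/16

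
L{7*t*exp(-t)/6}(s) 7/(6*(s + 1)^2)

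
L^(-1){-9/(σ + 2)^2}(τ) -9 * τ * exp(-2 * τ)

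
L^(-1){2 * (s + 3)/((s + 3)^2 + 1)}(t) 2 * exp(-3 * t) * cos(t)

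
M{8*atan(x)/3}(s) -4*pi*sec(pi*s/2)/(3*s)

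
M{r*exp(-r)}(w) gamma(w + 1)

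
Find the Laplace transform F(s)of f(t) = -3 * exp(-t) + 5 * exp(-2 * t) 5/(s + 2) - 3/(s + 1)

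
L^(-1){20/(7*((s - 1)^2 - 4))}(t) 10*exp(t)*sinh(2*t)/7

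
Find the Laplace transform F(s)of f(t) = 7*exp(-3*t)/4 7/(4*(s + 3))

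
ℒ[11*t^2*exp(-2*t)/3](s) 22/(3*(s+2)^3)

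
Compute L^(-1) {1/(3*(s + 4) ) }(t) exp(-4*t) /3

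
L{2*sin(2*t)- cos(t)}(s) 4/(s^2 + 4)- s/(s^2 + 1)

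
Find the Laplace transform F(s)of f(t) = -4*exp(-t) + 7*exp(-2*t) 7/(s + 2) - 4/(s + 1)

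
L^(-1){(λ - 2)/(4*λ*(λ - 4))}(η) exp(2*η)*cosh(2*η)/4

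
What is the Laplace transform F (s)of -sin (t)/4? -1/ (4 * s^2 + 4)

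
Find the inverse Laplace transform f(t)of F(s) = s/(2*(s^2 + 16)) cos(4*t)/2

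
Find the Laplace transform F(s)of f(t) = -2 -2/s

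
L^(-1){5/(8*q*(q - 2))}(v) 5*exp(v)*sinh(v)/8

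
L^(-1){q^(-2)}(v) v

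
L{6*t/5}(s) 6/(5*s^2) 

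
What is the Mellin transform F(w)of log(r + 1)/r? -pi * csc(pi * w)/(w - 1)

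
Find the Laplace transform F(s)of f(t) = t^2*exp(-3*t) 2/(s + 3)^3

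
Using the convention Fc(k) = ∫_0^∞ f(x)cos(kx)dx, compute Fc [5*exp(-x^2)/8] 5*sqrt(pi)*exp(-k^2/4)/16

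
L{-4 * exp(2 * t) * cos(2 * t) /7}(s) 4 * (2 - s) /(7 * ((s - 2) ^2 + 4) ) 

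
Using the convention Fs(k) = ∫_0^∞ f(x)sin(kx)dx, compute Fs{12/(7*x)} 6*pi/7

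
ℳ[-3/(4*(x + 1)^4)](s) pi*(s - 3)*(s - 2)*(s - 1)/(8*sin(pi*s))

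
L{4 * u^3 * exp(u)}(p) 24/(p - 1)^4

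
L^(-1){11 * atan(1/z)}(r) 11 * sin(r)/r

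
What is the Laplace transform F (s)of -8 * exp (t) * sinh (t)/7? -8/ (7 * s * (s - 2))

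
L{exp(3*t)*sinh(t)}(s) 1/((s - 3)^2 - 1)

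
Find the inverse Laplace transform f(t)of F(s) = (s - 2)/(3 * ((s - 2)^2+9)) exp(2 * t) * cos(3 * t)/3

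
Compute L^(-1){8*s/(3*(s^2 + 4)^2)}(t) 2*t*sin(2*t)/3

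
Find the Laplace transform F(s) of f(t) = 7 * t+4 7/s^2+4/s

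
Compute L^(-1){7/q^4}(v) 7*v^3/6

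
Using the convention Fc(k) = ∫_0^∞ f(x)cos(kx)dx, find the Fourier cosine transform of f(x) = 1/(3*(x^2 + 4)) pi*exp(-2*k)/12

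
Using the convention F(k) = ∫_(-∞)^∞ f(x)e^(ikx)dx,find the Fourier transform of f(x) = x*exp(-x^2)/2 I*sqrt(pi)*k*exp(-k^2/4)/4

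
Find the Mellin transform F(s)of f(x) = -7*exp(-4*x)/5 -7*gamma(s)/(5*4^s)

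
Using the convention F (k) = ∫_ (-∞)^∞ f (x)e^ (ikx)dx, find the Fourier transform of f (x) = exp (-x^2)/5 sqrt (pi)*exp (-k^2/4)/5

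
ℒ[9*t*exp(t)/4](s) 9/(4*(s - 1)^2)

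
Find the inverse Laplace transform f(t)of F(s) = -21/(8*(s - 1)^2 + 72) -7*exp(t)*sin(3*t)/8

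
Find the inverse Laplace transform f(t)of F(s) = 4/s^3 2*t^2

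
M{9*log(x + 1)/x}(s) -9*pi*csc(pi*s)/(s - 1)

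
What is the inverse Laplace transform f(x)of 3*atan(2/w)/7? 3*sin(2*x)/(7*x)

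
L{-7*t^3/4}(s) -21/(2*s^4)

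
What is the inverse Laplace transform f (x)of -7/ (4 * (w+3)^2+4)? -7 * exp (-3 * x) * sin (x)/4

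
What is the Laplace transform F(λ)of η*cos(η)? (λ^2-1)/(λ^2 + 1)^2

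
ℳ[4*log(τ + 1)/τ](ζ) -4*pi*csc(pi*ζ)/(ζ - 1)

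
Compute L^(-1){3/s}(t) 3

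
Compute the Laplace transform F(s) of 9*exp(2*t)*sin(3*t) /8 27/(8*((s - 2) ^2+9) ) 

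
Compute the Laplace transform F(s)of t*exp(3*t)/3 1/(3*(s - 3)^2)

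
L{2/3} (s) 2/ (3 * s)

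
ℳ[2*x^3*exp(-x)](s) 2*gamma(s+3)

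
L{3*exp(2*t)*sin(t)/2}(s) 3/(2*((s - 2)^2 + 1))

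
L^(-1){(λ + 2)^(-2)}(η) η * exp(-2 * η)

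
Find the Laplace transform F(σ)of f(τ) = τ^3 6/σ^4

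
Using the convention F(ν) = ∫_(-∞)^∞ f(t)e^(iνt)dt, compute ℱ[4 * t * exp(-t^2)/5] 2 * I * sqrt(pi) * ν * exp(-ν^2/4)/5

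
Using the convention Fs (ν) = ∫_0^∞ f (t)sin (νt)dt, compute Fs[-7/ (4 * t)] -7 * pi/8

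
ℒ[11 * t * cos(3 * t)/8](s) 11 * (s^2-9)/(8 * (s^2 + 9)^2)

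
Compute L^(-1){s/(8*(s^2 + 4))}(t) cos(2*t)/8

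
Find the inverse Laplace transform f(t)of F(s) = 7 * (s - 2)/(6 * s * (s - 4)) 7 * exp(2 * t) * cosh(2 * t)/6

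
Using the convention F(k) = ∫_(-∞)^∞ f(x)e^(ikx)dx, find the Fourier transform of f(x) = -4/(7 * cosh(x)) -4 * pi/(7 * cosh(pi * k/2))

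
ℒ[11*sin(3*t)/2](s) 33/(2*(s^2 + 9))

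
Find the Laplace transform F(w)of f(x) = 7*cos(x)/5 7*w/(5*(w^2 + 1))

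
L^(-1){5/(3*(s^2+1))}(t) 5*sin(t)/3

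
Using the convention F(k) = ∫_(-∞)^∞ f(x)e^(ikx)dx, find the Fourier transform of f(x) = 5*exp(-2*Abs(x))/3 20/(3*(k^2 + 4))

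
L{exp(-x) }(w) 1/(w + 1) 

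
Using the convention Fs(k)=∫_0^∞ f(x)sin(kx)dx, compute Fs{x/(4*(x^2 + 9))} pi*exp(-3*k)/8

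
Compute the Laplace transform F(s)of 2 2/s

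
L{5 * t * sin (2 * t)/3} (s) 20 * s/ (3 * (s^2 + 4)^2)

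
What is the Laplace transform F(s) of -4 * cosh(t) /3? -4 * s/(3 * s^2 - 3) 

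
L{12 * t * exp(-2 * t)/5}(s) 12/(5 * (s + 2)^2)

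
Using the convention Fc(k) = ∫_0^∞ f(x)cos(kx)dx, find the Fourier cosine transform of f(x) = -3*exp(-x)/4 -3/(4*k^2 + 4)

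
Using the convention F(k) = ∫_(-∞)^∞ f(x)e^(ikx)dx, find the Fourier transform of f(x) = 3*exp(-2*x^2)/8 3*sqrt(2)*sqrt(pi)*exp(-k^2/8)/16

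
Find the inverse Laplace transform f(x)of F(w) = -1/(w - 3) -exp(3 * x)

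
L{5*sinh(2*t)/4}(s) 5/(2*(s^2-4))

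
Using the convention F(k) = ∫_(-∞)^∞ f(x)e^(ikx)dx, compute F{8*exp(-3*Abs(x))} 48/(k^2+9)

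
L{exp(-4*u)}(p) 1/(p + 4)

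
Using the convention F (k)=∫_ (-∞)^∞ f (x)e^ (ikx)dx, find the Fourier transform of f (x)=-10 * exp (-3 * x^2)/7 -10 * sqrt (3) * sqrt (pi) * exp (-k^2/12)/21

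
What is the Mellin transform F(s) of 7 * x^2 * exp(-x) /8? 7 * gamma(s + 2) /8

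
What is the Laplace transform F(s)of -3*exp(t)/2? -3/(2*s - 2)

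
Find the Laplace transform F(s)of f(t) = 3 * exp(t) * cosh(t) 3 * (s - 1)/(s * (s - 2))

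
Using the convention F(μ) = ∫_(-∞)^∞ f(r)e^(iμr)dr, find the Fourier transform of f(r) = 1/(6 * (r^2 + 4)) pi * exp(-2 * Abs(μ))/12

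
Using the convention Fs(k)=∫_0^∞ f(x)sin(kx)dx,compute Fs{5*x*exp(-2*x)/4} 5*k/(k^2 + 4)^2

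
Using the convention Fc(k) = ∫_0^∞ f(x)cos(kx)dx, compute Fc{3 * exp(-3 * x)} 9/(k^2 + 9)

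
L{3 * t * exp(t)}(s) 3/(s - 1)^2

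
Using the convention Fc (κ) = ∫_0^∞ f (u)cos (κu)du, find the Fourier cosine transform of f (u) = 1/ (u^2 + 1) pi*exp (-κ)/2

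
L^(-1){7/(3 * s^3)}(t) 7 * t^2/6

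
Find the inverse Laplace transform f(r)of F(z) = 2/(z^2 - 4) sinh(2*r)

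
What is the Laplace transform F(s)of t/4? 1/(4 * s^2)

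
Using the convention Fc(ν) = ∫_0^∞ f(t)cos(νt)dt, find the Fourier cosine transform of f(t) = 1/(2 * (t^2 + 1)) pi * exp(-ν)/4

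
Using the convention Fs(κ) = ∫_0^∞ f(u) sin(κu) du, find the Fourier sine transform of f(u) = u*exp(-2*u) 4*κ/(κ^2 + 4) ^2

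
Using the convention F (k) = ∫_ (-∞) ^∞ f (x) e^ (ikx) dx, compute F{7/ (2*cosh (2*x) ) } 7*pi/ (4*cosh (pi*k/4) ) 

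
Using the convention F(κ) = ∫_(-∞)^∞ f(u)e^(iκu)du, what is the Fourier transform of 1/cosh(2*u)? pi/(2*cosh(pi*κ/4))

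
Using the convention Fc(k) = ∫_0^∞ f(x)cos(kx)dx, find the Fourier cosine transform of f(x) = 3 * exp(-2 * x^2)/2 3 * sqrt(2) * sqrt(pi) * exp(-k^2/8)/8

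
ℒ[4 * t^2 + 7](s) 7/s + 8/s^3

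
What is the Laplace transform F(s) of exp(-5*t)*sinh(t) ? 1/((s + 5) ^2 - 1) 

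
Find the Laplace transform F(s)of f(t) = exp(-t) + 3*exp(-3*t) 1/(s + 1) + 3/(s + 3)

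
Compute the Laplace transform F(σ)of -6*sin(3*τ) -18/(σ^2 + 9)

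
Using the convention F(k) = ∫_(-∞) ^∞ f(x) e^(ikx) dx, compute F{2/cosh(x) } 2*pi/cosh(pi*k/2) 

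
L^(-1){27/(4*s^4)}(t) 9*t^3/8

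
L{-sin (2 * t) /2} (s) -1/ (s^2 + 4) 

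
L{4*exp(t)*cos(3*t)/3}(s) 4*(s - 1)/(3*((s - 1)^2 + 9))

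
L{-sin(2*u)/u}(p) -atan(2/p)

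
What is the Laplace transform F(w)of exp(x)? 1/(w - 1)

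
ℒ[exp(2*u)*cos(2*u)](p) (p - 2) /((p - 2) ^2 + 4) 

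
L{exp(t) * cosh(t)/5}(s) (s - 1)/(5 * s * (s - 2))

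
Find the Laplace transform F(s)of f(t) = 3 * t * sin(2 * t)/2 6 * s/(s^2 + 4)^2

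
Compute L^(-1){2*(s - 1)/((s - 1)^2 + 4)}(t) 2*exp(t)*cos(2*t)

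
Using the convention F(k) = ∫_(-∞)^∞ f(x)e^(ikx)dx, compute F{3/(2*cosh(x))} 3*pi/(2*cosh(pi*k/2))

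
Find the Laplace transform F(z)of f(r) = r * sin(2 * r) 4 * z/(z^2 + 4)^2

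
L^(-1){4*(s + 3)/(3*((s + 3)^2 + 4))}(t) 4*exp(-3*t)*cos(2*t)/3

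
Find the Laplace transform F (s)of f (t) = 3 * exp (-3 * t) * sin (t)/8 3/ (8 * ( (s + 3)^2 + 1))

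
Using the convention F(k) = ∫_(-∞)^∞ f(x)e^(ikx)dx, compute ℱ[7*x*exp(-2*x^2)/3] 7*sqrt(2)*I*sqrt(pi)*k*exp(-k^2/8)/24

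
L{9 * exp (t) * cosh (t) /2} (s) 9 * (s - 1) / (2 * s * (s - 2) ) 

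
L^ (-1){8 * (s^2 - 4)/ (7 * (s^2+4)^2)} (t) 8 * t * cos (2 * t)/7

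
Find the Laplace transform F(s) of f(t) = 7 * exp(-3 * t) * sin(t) 7/((s + 3) ^2 + 1) 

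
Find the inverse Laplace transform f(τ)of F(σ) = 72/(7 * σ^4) 12 * τ^3/7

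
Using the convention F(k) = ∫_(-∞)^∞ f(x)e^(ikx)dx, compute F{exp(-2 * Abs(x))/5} 4/(5 * (k^2 + 4))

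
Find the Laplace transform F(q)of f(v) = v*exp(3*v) (q - 3)^(-2)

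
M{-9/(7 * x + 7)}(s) -9 * pi * csc(pi * s)/7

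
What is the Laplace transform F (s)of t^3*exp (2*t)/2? 3/ (s - 2)^4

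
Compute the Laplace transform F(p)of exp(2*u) 1/(p - 2)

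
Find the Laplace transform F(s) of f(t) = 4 4/s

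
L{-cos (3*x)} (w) -w/ (w^2+9)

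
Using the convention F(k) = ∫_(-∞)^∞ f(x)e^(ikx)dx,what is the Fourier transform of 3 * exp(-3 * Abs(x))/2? 9/(k^2 + 9)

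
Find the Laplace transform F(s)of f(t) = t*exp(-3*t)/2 1/(2*(s + 3)^2)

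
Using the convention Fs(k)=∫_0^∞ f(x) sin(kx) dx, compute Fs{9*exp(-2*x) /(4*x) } 9*atan(k/2) /4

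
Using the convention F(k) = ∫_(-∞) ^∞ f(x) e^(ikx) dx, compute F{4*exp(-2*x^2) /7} 2*sqrt(2)*sqrt(pi)*exp(-k^2/8) /7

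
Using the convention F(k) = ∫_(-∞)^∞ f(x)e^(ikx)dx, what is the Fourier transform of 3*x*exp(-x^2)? 3*I*sqrt(pi)*k*exp(-k^2/4)/2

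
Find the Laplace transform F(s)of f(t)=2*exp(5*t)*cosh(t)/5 2*(s - 5)/(5*((s - 5)^2 - 1))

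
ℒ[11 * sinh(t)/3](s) 11/(3 * (s^2 - 1))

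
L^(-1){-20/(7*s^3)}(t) -10*t^2/7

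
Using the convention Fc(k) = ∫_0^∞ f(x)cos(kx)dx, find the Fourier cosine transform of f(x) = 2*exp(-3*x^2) sqrt(3)*sqrt(pi)*exp(-k^2/12)/3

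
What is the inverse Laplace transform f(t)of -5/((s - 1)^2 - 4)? -5*exp(t)*sinh(2*t)/2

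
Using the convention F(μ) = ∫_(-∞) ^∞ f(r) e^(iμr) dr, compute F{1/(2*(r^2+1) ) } pi*exp(-Abs(μ) ) /2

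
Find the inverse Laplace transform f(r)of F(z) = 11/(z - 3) 11*exp(3*r)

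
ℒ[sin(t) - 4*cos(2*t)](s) 1/(s^2 + 1) - 4*s/(s^2 + 4)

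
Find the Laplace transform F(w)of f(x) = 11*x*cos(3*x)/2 11*(w^2 - 9)/(2*(w^2+9)^2)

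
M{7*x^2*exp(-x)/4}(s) 7*gamma(s + 2)/4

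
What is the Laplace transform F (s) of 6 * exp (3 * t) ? 6/ (s - 3) 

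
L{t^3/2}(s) 3/s^4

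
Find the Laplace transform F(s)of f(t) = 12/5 12/(5 * s)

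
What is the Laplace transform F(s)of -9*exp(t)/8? -9/(8*s - 8)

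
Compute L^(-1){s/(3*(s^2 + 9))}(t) cos(3*t)/3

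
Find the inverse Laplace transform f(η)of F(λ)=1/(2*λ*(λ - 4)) exp(2*η)*sinh(2*η)/4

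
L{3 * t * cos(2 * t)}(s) 3 * (s^2 - 4)/(s^2+4)^2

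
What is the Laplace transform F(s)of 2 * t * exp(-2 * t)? 2/(s + 2)^2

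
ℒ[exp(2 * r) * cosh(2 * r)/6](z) (z - 2)/(6 * z * (z - 4))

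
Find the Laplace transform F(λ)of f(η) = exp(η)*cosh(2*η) (λ - 1)/((λ - 1)^2 - 4)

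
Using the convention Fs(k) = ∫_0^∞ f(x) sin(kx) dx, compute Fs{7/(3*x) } 7*pi/6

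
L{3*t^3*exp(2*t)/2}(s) 9/(s - 2)^4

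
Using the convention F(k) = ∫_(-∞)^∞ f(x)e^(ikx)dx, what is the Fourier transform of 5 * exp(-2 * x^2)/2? 5 * sqrt(2) * sqrt(pi) * exp(-k^2/8)/4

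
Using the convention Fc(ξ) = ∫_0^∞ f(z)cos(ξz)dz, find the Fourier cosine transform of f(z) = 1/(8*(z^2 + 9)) pi*exp(-3*ξ)/48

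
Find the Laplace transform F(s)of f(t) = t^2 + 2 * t 2/s^3 + 2/s^2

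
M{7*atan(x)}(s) -7*pi*sec(pi*s/2)/(2*s)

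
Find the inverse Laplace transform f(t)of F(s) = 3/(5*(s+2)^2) 3*t*exp(-2*t)/5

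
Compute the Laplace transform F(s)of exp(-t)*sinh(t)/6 1/(6*s*(s+2))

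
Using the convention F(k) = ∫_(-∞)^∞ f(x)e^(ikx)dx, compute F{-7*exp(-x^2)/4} -7*sqrt(pi)*exp(-k^2/4)/4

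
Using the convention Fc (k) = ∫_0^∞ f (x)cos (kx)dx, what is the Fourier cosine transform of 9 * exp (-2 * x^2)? 9 * sqrt (2) * sqrt (pi) * exp (-k^2/8)/4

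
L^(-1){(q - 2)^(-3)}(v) v^2 * exp(2 * v)/2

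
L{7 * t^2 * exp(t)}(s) 14/(s - 1)^3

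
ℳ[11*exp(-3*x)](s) 11*gamma(s)/3^s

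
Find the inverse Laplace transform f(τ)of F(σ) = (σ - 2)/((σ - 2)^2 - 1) exp(2 * τ) * cosh(τ)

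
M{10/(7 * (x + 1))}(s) 10 * pi * csc(pi * s)/7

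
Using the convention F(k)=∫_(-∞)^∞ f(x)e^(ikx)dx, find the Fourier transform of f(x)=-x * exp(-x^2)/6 -I * sqrt(pi) * k * exp(-k^2/4)/12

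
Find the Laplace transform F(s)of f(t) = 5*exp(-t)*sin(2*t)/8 5/(4*((s + 1)^2 + 4))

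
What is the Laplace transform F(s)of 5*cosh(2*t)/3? 5*s/(3*(s^2 - 4))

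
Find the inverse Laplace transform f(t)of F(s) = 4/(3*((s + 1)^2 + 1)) 4*exp(-t)*sin(t)/3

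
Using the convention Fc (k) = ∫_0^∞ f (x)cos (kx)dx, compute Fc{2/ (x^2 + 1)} pi * exp (-k)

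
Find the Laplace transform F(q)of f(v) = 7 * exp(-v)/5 7/(5 * (q + 1))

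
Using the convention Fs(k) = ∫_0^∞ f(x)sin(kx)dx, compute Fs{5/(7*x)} 5*pi/14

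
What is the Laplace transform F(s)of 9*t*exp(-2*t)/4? 9/(4*(s + 2)^2)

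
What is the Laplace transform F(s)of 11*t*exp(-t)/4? 11/(4*(s + 1)^2)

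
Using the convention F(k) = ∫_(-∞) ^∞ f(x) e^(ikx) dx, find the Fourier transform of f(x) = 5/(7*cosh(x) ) 5*pi/(7*cosh(pi*k/2) ) 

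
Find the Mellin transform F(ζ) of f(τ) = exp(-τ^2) gamma(ζ/2) /2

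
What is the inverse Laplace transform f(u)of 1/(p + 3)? exp(-3 * u)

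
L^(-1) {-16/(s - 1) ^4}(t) -8 * t^3 * exp(t) /3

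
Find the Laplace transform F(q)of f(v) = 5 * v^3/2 15/q^4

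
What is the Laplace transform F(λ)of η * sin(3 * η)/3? 2 * λ/(λ^2 + 9)^2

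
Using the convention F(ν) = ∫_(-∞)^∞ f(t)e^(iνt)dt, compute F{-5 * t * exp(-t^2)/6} -5 * I * sqrt(pi) * ν * exp(-ν^2/4)/12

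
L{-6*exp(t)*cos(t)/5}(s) 6*(1 - s)/(5*((s - 1)^2 + 1))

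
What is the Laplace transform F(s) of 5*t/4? 5/(4*s^2) 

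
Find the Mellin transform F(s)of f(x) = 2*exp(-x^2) gamma(s/2)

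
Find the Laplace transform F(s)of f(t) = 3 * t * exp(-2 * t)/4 3/(4 * (s+2)^2)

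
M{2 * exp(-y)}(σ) 2 * gamma(σ)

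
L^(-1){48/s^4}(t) 8*t^3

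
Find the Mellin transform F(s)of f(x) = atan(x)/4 -pi * sec(pi * s/2)/(8 * s)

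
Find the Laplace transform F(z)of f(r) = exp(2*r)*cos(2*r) (z - 2)/((z - 2)^2 + 4)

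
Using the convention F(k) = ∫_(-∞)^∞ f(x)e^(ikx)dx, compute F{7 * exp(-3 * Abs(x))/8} 21/(4 * (k^2 + 9))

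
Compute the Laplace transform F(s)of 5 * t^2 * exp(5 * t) 10/(s - 5)^3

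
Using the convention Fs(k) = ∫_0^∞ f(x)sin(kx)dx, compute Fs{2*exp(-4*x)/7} 2*k/(7*(k^2+16))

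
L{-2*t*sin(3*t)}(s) -12*s/(s^2 + 9)^2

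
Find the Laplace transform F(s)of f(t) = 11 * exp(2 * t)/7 11/(7 * (s - 2))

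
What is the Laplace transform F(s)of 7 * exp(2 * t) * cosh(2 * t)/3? 7 * (s - 2)/(3 * s * (s - 4))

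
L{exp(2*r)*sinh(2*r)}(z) 2/(z*(z - 4))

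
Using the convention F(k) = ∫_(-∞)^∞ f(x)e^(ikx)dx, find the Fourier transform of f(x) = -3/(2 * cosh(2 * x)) -3 * pi/(4 * cosh(pi * k/4))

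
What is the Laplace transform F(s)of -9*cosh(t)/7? -9*s/(7*s^2 - 7)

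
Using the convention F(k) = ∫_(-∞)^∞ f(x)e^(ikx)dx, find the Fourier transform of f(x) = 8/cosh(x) 8 * pi/cosh(pi * k/2)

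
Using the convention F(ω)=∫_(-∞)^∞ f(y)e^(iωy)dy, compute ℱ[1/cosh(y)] pi/cosh(pi * ω/2)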